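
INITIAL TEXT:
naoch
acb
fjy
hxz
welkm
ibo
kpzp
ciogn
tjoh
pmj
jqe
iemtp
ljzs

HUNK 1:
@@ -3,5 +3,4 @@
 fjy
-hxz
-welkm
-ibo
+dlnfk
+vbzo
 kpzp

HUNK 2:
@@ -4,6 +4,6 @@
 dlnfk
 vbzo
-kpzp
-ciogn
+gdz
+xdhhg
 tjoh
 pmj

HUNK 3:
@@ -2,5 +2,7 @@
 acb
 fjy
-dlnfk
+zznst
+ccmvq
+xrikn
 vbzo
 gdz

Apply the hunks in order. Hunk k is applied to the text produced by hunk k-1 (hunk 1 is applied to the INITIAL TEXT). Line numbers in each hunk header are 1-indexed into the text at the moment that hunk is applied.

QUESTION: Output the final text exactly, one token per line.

Answer: naoch
acb
fjy
zznst
ccmvq
xrikn
vbzo
gdz
xdhhg
tjoh
pmj
jqe
iemtp
ljzs

Derivation:
Hunk 1: at line 3 remove [hxz,welkm,ibo] add [dlnfk,vbzo] -> 12 lines: naoch acb fjy dlnfk vbzo kpzp ciogn tjoh pmj jqe iemtp ljzs
Hunk 2: at line 4 remove [kpzp,ciogn] add [gdz,xdhhg] -> 12 lines: naoch acb fjy dlnfk vbzo gdz xdhhg tjoh pmj jqe iemtp ljzs
Hunk 3: at line 2 remove [dlnfk] add [zznst,ccmvq,xrikn] -> 14 lines: naoch acb fjy zznst ccmvq xrikn vbzo gdz xdhhg tjoh pmj jqe iemtp ljzs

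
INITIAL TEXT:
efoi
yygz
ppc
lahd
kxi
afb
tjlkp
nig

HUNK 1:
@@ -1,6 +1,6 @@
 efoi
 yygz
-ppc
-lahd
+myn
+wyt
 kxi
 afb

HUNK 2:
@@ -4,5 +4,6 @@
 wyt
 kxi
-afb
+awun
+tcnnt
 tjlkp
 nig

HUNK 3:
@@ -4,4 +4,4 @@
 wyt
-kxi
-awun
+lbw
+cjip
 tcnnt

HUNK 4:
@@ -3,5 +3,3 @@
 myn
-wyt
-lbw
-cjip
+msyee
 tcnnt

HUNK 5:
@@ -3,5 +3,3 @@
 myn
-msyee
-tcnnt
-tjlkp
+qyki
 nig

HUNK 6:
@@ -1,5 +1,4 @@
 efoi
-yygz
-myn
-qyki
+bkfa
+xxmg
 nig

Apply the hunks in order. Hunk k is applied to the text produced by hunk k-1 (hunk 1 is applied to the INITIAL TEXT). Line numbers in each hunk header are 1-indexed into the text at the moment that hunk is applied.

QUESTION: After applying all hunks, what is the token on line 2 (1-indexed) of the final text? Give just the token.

Answer: bkfa

Derivation:
Hunk 1: at line 1 remove [ppc,lahd] add [myn,wyt] -> 8 lines: efoi yygz myn wyt kxi afb tjlkp nig
Hunk 2: at line 4 remove [afb] add [awun,tcnnt] -> 9 lines: efoi yygz myn wyt kxi awun tcnnt tjlkp nig
Hunk 3: at line 4 remove [kxi,awun] add [lbw,cjip] -> 9 lines: efoi yygz myn wyt lbw cjip tcnnt tjlkp nig
Hunk 4: at line 3 remove [wyt,lbw,cjip] add [msyee] -> 7 lines: efoi yygz myn msyee tcnnt tjlkp nig
Hunk 5: at line 3 remove [msyee,tcnnt,tjlkp] add [qyki] -> 5 lines: efoi yygz myn qyki nig
Hunk 6: at line 1 remove [yygz,myn,qyki] add [bkfa,xxmg] -> 4 lines: efoi bkfa xxmg nig
Final line 2: bkfa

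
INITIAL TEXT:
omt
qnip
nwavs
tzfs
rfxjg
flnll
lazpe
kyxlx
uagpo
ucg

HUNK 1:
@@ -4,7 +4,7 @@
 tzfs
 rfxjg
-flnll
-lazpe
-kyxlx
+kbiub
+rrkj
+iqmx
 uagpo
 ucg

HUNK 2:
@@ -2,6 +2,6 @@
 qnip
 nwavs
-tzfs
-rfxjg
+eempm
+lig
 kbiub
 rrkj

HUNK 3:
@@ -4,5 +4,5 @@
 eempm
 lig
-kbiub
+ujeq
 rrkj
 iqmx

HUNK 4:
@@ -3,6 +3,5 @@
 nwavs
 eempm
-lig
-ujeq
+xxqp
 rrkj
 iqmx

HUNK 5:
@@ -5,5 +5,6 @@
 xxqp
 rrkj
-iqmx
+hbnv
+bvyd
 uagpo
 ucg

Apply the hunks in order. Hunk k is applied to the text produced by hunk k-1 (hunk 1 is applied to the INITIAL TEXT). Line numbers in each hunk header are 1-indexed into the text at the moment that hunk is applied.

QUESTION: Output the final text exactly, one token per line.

Answer: omt
qnip
nwavs
eempm
xxqp
rrkj
hbnv
bvyd
uagpo
ucg

Derivation:
Hunk 1: at line 4 remove [flnll,lazpe,kyxlx] add [kbiub,rrkj,iqmx] -> 10 lines: omt qnip nwavs tzfs rfxjg kbiub rrkj iqmx uagpo ucg
Hunk 2: at line 2 remove [tzfs,rfxjg] add [eempm,lig] -> 10 lines: omt qnip nwavs eempm lig kbiub rrkj iqmx uagpo ucg
Hunk 3: at line 4 remove [kbiub] add [ujeq] -> 10 lines: omt qnip nwavs eempm lig ujeq rrkj iqmx uagpo ucg
Hunk 4: at line 3 remove [lig,ujeq] add [xxqp] -> 9 lines: omt qnip nwavs eempm xxqp rrkj iqmx uagpo ucg
Hunk 5: at line 5 remove [iqmx] add [hbnv,bvyd] -> 10 lines: omt qnip nwavs eempm xxqp rrkj hbnv bvyd uagpo ucg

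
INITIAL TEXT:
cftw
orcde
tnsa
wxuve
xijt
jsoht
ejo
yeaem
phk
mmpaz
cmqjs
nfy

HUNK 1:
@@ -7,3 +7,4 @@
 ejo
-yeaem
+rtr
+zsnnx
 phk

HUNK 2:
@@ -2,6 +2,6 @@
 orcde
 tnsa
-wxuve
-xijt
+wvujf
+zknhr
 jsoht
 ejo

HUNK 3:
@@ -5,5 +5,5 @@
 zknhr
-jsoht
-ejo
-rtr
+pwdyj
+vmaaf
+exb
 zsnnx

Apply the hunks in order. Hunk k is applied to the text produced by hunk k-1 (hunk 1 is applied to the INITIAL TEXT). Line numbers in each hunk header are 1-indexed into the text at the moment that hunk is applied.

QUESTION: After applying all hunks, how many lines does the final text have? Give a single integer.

Hunk 1: at line 7 remove [yeaem] add [rtr,zsnnx] -> 13 lines: cftw orcde tnsa wxuve xijt jsoht ejo rtr zsnnx phk mmpaz cmqjs nfy
Hunk 2: at line 2 remove [wxuve,xijt] add [wvujf,zknhr] -> 13 lines: cftw orcde tnsa wvujf zknhr jsoht ejo rtr zsnnx phk mmpaz cmqjs nfy
Hunk 3: at line 5 remove [jsoht,ejo,rtr] add [pwdyj,vmaaf,exb] -> 13 lines: cftw orcde tnsa wvujf zknhr pwdyj vmaaf exb zsnnx phk mmpaz cmqjs nfy
Final line count: 13

Answer: 13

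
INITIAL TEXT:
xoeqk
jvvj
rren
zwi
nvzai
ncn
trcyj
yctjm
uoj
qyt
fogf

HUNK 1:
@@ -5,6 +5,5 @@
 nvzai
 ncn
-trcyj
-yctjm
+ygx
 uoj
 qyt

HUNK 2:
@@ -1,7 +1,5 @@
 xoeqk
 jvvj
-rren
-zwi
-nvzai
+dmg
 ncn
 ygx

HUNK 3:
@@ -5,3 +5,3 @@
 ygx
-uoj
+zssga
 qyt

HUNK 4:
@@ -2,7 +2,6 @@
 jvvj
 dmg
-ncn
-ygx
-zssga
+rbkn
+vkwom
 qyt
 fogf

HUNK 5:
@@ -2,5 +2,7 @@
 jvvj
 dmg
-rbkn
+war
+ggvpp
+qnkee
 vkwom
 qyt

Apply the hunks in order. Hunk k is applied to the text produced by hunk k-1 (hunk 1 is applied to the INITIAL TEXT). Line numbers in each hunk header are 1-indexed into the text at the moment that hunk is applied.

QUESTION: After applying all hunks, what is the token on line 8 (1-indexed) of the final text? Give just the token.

Answer: qyt

Derivation:
Hunk 1: at line 5 remove [trcyj,yctjm] add [ygx] -> 10 lines: xoeqk jvvj rren zwi nvzai ncn ygx uoj qyt fogf
Hunk 2: at line 1 remove [rren,zwi,nvzai] add [dmg] -> 8 lines: xoeqk jvvj dmg ncn ygx uoj qyt fogf
Hunk 3: at line 5 remove [uoj] add [zssga] -> 8 lines: xoeqk jvvj dmg ncn ygx zssga qyt fogf
Hunk 4: at line 2 remove [ncn,ygx,zssga] add [rbkn,vkwom] -> 7 lines: xoeqk jvvj dmg rbkn vkwom qyt fogf
Hunk 5: at line 2 remove [rbkn] add [war,ggvpp,qnkee] -> 9 lines: xoeqk jvvj dmg war ggvpp qnkee vkwom qyt fogf
Final line 8: qyt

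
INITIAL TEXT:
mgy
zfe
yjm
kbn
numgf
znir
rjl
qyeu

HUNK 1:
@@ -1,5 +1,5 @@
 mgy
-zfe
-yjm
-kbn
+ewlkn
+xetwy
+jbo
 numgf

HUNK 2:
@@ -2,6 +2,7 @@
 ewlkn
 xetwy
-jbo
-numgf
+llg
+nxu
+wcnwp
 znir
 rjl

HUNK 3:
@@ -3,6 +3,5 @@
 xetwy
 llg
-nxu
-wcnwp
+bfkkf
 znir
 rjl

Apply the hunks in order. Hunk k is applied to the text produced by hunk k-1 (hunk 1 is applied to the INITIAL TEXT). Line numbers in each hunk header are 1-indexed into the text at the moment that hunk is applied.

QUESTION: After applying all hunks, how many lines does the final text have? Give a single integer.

Answer: 8

Derivation:
Hunk 1: at line 1 remove [zfe,yjm,kbn] add [ewlkn,xetwy,jbo] -> 8 lines: mgy ewlkn xetwy jbo numgf znir rjl qyeu
Hunk 2: at line 2 remove [jbo,numgf] add [llg,nxu,wcnwp] -> 9 lines: mgy ewlkn xetwy llg nxu wcnwp znir rjl qyeu
Hunk 3: at line 3 remove [nxu,wcnwp] add [bfkkf] -> 8 lines: mgy ewlkn xetwy llg bfkkf znir rjl qyeu
Final line count: 8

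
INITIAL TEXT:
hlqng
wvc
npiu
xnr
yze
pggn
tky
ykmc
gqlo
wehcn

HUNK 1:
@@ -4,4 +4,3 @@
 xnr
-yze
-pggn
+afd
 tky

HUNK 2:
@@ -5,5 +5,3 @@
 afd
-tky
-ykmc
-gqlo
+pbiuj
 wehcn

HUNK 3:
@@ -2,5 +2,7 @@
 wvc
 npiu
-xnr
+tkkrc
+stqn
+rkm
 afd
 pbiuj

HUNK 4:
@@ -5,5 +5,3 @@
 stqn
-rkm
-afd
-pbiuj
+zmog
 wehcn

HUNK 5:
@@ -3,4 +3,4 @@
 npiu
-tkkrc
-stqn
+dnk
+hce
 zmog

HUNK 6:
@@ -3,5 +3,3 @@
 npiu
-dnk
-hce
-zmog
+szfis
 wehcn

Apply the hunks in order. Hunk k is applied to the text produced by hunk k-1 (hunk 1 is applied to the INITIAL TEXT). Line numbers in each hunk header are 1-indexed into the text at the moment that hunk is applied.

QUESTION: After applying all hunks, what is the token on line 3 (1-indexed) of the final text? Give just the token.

Hunk 1: at line 4 remove [yze,pggn] add [afd] -> 9 lines: hlqng wvc npiu xnr afd tky ykmc gqlo wehcn
Hunk 2: at line 5 remove [tky,ykmc,gqlo] add [pbiuj] -> 7 lines: hlqng wvc npiu xnr afd pbiuj wehcn
Hunk 3: at line 2 remove [xnr] add [tkkrc,stqn,rkm] -> 9 lines: hlqng wvc npiu tkkrc stqn rkm afd pbiuj wehcn
Hunk 4: at line 5 remove [rkm,afd,pbiuj] add [zmog] -> 7 lines: hlqng wvc npiu tkkrc stqn zmog wehcn
Hunk 5: at line 3 remove [tkkrc,stqn] add [dnk,hce] -> 7 lines: hlqng wvc npiu dnk hce zmog wehcn
Hunk 6: at line 3 remove [dnk,hce,zmog] add [szfis] -> 5 lines: hlqng wvc npiu szfis wehcn
Final line 3: npiu

Answer: npiu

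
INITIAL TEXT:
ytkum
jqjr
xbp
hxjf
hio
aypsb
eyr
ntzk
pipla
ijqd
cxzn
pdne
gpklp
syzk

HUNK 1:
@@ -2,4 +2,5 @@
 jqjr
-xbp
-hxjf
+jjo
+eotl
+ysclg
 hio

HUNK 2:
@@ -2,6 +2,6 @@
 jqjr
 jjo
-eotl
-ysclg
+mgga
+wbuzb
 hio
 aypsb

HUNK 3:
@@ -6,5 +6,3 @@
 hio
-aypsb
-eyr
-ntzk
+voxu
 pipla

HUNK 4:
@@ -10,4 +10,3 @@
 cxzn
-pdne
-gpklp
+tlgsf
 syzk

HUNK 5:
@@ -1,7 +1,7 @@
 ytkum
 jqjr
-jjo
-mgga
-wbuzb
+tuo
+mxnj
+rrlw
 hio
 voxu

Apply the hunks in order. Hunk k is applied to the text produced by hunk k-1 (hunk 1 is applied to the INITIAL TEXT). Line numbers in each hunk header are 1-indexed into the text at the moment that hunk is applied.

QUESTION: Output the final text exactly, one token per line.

Hunk 1: at line 2 remove [xbp,hxjf] add [jjo,eotl,ysclg] -> 15 lines: ytkum jqjr jjo eotl ysclg hio aypsb eyr ntzk pipla ijqd cxzn pdne gpklp syzk
Hunk 2: at line 2 remove [eotl,ysclg] add [mgga,wbuzb] -> 15 lines: ytkum jqjr jjo mgga wbuzb hio aypsb eyr ntzk pipla ijqd cxzn pdne gpklp syzk
Hunk 3: at line 6 remove [aypsb,eyr,ntzk] add [voxu] -> 13 lines: ytkum jqjr jjo mgga wbuzb hio voxu pipla ijqd cxzn pdne gpklp syzk
Hunk 4: at line 10 remove [pdne,gpklp] add [tlgsf] -> 12 lines: ytkum jqjr jjo mgga wbuzb hio voxu pipla ijqd cxzn tlgsf syzk
Hunk 5: at line 1 remove [jjo,mgga,wbuzb] add [tuo,mxnj,rrlw] -> 12 lines: ytkum jqjr tuo mxnj rrlw hio voxu pipla ijqd cxzn tlgsf syzk

Answer: ytkum
jqjr
tuo
mxnj
rrlw
hio
voxu
pipla
ijqd
cxzn
tlgsf
syzk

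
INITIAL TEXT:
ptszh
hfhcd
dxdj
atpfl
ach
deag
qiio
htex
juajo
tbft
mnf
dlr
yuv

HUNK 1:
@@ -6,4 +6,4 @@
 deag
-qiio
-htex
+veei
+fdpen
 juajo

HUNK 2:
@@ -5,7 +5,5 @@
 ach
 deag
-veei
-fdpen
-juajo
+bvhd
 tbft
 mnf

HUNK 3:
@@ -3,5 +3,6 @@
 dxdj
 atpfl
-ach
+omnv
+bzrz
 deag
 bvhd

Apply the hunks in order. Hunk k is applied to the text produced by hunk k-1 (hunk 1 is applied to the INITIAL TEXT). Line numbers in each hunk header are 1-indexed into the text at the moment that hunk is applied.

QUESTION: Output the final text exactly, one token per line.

Answer: ptszh
hfhcd
dxdj
atpfl
omnv
bzrz
deag
bvhd
tbft
mnf
dlr
yuv

Derivation:
Hunk 1: at line 6 remove [qiio,htex] add [veei,fdpen] -> 13 lines: ptszh hfhcd dxdj atpfl ach deag veei fdpen juajo tbft mnf dlr yuv
Hunk 2: at line 5 remove [veei,fdpen,juajo] add [bvhd] -> 11 lines: ptszh hfhcd dxdj atpfl ach deag bvhd tbft mnf dlr yuv
Hunk 3: at line 3 remove [ach] add [omnv,bzrz] -> 12 lines: ptszh hfhcd dxdj atpfl omnv bzrz deag bvhd tbft mnf dlr yuv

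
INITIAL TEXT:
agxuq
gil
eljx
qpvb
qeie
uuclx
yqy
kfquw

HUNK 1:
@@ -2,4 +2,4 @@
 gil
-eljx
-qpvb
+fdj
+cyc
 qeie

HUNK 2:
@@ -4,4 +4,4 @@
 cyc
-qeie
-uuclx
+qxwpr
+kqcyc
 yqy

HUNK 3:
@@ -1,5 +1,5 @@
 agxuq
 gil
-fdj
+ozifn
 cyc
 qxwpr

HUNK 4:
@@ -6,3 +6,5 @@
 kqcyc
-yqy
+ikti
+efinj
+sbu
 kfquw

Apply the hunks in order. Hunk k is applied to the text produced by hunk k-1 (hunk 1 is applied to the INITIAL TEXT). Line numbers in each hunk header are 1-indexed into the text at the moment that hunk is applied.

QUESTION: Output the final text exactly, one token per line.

Answer: agxuq
gil
ozifn
cyc
qxwpr
kqcyc
ikti
efinj
sbu
kfquw

Derivation:
Hunk 1: at line 2 remove [eljx,qpvb] add [fdj,cyc] -> 8 lines: agxuq gil fdj cyc qeie uuclx yqy kfquw
Hunk 2: at line 4 remove [qeie,uuclx] add [qxwpr,kqcyc] -> 8 lines: agxuq gil fdj cyc qxwpr kqcyc yqy kfquw
Hunk 3: at line 1 remove [fdj] add [ozifn] -> 8 lines: agxuq gil ozifn cyc qxwpr kqcyc yqy kfquw
Hunk 4: at line 6 remove [yqy] add [ikti,efinj,sbu] -> 10 lines: agxuq gil ozifn cyc qxwpr kqcyc ikti efinj sbu kfquw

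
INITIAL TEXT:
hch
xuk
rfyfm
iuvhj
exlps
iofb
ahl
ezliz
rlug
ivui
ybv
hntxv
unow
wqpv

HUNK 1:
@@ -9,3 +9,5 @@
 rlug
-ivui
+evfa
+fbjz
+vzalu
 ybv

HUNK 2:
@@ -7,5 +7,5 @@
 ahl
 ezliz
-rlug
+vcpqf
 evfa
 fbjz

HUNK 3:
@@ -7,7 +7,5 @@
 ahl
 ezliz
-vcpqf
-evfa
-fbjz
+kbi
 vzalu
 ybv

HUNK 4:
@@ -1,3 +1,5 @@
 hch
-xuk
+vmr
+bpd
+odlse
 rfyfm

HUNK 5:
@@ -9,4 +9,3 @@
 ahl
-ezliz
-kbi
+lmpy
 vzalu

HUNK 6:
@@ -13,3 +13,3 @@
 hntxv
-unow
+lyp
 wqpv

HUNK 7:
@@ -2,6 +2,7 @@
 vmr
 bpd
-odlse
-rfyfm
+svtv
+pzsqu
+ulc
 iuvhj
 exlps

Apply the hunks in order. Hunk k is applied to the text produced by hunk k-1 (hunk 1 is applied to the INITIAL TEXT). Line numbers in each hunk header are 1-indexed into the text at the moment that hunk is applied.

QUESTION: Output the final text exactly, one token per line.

Hunk 1: at line 9 remove [ivui] add [evfa,fbjz,vzalu] -> 16 lines: hch xuk rfyfm iuvhj exlps iofb ahl ezliz rlug evfa fbjz vzalu ybv hntxv unow wqpv
Hunk 2: at line 7 remove [rlug] add [vcpqf] -> 16 lines: hch xuk rfyfm iuvhj exlps iofb ahl ezliz vcpqf evfa fbjz vzalu ybv hntxv unow wqpv
Hunk 3: at line 7 remove [vcpqf,evfa,fbjz] add [kbi] -> 14 lines: hch xuk rfyfm iuvhj exlps iofb ahl ezliz kbi vzalu ybv hntxv unow wqpv
Hunk 4: at line 1 remove [xuk] add [vmr,bpd,odlse] -> 16 lines: hch vmr bpd odlse rfyfm iuvhj exlps iofb ahl ezliz kbi vzalu ybv hntxv unow wqpv
Hunk 5: at line 9 remove [ezliz,kbi] add [lmpy] -> 15 lines: hch vmr bpd odlse rfyfm iuvhj exlps iofb ahl lmpy vzalu ybv hntxv unow wqpv
Hunk 6: at line 13 remove [unow] add [lyp] -> 15 lines: hch vmr bpd odlse rfyfm iuvhj exlps iofb ahl lmpy vzalu ybv hntxv lyp wqpv
Hunk 7: at line 2 remove [odlse,rfyfm] add [svtv,pzsqu,ulc] -> 16 lines: hch vmr bpd svtv pzsqu ulc iuvhj exlps iofb ahl lmpy vzalu ybv hntxv lyp wqpv

Answer: hch
vmr
bpd
svtv
pzsqu
ulc
iuvhj
exlps
iofb
ahl
lmpy
vzalu
ybv
hntxv
lyp
wqpv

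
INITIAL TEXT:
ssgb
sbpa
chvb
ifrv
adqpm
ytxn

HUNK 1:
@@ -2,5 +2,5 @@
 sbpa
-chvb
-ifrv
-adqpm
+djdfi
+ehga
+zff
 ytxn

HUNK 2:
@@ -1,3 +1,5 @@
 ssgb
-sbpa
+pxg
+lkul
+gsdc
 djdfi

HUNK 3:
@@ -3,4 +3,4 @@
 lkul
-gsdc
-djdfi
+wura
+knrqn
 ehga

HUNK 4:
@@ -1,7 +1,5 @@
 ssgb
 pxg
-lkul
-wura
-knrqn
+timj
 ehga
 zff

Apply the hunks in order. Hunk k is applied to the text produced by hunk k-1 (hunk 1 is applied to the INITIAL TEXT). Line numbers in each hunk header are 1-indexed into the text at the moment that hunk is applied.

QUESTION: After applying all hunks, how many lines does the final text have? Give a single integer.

Answer: 6

Derivation:
Hunk 1: at line 2 remove [chvb,ifrv,adqpm] add [djdfi,ehga,zff] -> 6 lines: ssgb sbpa djdfi ehga zff ytxn
Hunk 2: at line 1 remove [sbpa] add [pxg,lkul,gsdc] -> 8 lines: ssgb pxg lkul gsdc djdfi ehga zff ytxn
Hunk 3: at line 3 remove [gsdc,djdfi] add [wura,knrqn] -> 8 lines: ssgb pxg lkul wura knrqn ehga zff ytxn
Hunk 4: at line 1 remove [lkul,wura,knrqn] add [timj] -> 6 lines: ssgb pxg timj ehga zff ytxn
Final line count: 6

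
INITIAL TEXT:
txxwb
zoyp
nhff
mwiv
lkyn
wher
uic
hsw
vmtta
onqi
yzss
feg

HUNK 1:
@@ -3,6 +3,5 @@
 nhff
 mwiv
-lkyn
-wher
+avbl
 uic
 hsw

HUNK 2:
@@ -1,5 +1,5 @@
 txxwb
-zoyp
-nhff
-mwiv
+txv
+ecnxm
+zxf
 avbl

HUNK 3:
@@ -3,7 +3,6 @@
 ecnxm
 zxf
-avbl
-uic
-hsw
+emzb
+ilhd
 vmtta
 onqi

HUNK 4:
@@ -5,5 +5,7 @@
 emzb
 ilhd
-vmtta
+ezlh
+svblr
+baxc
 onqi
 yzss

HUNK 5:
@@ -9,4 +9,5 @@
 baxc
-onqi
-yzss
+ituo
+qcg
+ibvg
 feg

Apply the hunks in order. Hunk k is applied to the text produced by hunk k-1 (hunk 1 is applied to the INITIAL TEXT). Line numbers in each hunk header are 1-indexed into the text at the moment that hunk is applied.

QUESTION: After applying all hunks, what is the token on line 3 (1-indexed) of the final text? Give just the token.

Answer: ecnxm

Derivation:
Hunk 1: at line 3 remove [lkyn,wher] add [avbl] -> 11 lines: txxwb zoyp nhff mwiv avbl uic hsw vmtta onqi yzss feg
Hunk 2: at line 1 remove [zoyp,nhff,mwiv] add [txv,ecnxm,zxf] -> 11 lines: txxwb txv ecnxm zxf avbl uic hsw vmtta onqi yzss feg
Hunk 3: at line 3 remove [avbl,uic,hsw] add [emzb,ilhd] -> 10 lines: txxwb txv ecnxm zxf emzb ilhd vmtta onqi yzss feg
Hunk 4: at line 5 remove [vmtta] add [ezlh,svblr,baxc] -> 12 lines: txxwb txv ecnxm zxf emzb ilhd ezlh svblr baxc onqi yzss feg
Hunk 5: at line 9 remove [onqi,yzss] add [ituo,qcg,ibvg] -> 13 lines: txxwb txv ecnxm zxf emzb ilhd ezlh svblr baxc ituo qcg ibvg feg
Final line 3: ecnxm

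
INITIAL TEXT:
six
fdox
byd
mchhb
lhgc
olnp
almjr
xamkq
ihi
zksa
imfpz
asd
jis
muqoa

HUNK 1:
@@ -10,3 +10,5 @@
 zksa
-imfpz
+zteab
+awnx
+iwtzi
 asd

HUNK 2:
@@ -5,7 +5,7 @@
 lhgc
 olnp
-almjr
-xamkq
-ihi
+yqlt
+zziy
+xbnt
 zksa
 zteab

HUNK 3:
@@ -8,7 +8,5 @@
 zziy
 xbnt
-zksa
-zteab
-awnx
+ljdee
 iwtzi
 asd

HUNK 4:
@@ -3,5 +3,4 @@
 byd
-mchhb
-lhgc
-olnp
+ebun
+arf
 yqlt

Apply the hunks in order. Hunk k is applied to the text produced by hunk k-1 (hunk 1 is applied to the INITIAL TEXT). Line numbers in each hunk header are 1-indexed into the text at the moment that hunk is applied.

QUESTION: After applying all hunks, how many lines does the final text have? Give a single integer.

Answer: 13

Derivation:
Hunk 1: at line 10 remove [imfpz] add [zteab,awnx,iwtzi] -> 16 lines: six fdox byd mchhb lhgc olnp almjr xamkq ihi zksa zteab awnx iwtzi asd jis muqoa
Hunk 2: at line 5 remove [almjr,xamkq,ihi] add [yqlt,zziy,xbnt] -> 16 lines: six fdox byd mchhb lhgc olnp yqlt zziy xbnt zksa zteab awnx iwtzi asd jis muqoa
Hunk 3: at line 8 remove [zksa,zteab,awnx] add [ljdee] -> 14 lines: six fdox byd mchhb lhgc olnp yqlt zziy xbnt ljdee iwtzi asd jis muqoa
Hunk 4: at line 3 remove [mchhb,lhgc,olnp] add [ebun,arf] -> 13 lines: six fdox byd ebun arf yqlt zziy xbnt ljdee iwtzi asd jis muqoa
Final line count: 13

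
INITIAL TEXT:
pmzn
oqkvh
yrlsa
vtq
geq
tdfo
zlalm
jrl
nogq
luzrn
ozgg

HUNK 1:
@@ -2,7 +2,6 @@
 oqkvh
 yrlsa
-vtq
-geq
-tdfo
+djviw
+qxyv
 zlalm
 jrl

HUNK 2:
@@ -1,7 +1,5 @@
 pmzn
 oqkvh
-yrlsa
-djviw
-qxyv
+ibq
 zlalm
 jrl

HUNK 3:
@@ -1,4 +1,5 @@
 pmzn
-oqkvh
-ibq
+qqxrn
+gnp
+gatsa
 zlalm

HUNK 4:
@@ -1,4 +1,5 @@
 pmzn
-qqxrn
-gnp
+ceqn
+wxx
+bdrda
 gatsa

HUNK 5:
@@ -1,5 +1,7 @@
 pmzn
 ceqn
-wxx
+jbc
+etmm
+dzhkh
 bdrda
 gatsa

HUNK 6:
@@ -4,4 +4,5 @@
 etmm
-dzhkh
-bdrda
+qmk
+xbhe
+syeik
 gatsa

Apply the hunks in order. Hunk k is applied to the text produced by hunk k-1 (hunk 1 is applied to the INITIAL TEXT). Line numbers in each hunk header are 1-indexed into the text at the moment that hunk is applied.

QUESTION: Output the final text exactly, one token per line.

Hunk 1: at line 2 remove [vtq,geq,tdfo] add [djviw,qxyv] -> 10 lines: pmzn oqkvh yrlsa djviw qxyv zlalm jrl nogq luzrn ozgg
Hunk 2: at line 1 remove [yrlsa,djviw,qxyv] add [ibq] -> 8 lines: pmzn oqkvh ibq zlalm jrl nogq luzrn ozgg
Hunk 3: at line 1 remove [oqkvh,ibq] add [qqxrn,gnp,gatsa] -> 9 lines: pmzn qqxrn gnp gatsa zlalm jrl nogq luzrn ozgg
Hunk 4: at line 1 remove [qqxrn,gnp] add [ceqn,wxx,bdrda] -> 10 lines: pmzn ceqn wxx bdrda gatsa zlalm jrl nogq luzrn ozgg
Hunk 5: at line 1 remove [wxx] add [jbc,etmm,dzhkh] -> 12 lines: pmzn ceqn jbc etmm dzhkh bdrda gatsa zlalm jrl nogq luzrn ozgg
Hunk 6: at line 4 remove [dzhkh,bdrda] add [qmk,xbhe,syeik] -> 13 lines: pmzn ceqn jbc etmm qmk xbhe syeik gatsa zlalm jrl nogq luzrn ozgg

Answer: pmzn
ceqn
jbc
etmm
qmk
xbhe
syeik
gatsa
zlalm
jrl
nogq
luzrn
ozgg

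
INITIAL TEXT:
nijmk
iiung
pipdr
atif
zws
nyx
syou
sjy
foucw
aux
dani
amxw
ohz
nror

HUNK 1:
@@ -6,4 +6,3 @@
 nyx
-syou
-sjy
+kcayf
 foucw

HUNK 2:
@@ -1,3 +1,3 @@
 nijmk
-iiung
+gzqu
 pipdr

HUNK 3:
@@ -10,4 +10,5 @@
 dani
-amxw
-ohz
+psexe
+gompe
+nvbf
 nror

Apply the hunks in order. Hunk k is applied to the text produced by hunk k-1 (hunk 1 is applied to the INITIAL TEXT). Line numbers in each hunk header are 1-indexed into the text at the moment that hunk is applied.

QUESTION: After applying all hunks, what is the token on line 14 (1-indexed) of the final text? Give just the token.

Answer: nror

Derivation:
Hunk 1: at line 6 remove [syou,sjy] add [kcayf] -> 13 lines: nijmk iiung pipdr atif zws nyx kcayf foucw aux dani amxw ohz nror
Hunk 2: at line 1 remove [iiung] add [gzqu] -> 13 lines: nijmk gzqu pipdr atif zws nyx kcayf foucw aux dani amxw ohz nror
Hunk 3: at line 10 remove [amxw,ohz] add [psexe,gompe,nvbf] -> 14 lines: nijmk gzqu pipdr atif zws nyx kcayf foucw aux dani psexe gompe nvbf nror
Final line 14: nror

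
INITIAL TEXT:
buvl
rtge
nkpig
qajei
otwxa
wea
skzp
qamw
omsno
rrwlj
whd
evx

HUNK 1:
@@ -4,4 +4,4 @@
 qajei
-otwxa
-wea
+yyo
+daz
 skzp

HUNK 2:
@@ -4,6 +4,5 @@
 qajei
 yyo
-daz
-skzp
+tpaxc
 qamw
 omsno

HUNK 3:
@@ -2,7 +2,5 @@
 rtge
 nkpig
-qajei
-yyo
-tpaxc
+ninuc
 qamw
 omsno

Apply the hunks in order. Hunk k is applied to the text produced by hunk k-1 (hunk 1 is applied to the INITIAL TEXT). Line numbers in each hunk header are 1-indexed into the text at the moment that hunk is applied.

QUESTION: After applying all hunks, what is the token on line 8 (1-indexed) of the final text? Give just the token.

Hunk 1: at line 4 remove [otwxa,wea] add [yyo,daz] -> 12 lines: buvl rtge nkpig qajei yyo daz skzp qamw omsno rrwlj whd evx
Hunk 2: at line 4 remove [daz,skzp] add [tpaxc] -> 11 lines: buvl rtge nkpig qajei yyo tpaxc qamw omsno rrwlj whd evx
Hunk 3: at line 2 remove [qajei,yyo,tpaxc] add [ninuc] -> 9 lines: buvl rtge nkpig ninuc qamw omsno rrwlj whd evx
Final line 8: whd

Answer: whd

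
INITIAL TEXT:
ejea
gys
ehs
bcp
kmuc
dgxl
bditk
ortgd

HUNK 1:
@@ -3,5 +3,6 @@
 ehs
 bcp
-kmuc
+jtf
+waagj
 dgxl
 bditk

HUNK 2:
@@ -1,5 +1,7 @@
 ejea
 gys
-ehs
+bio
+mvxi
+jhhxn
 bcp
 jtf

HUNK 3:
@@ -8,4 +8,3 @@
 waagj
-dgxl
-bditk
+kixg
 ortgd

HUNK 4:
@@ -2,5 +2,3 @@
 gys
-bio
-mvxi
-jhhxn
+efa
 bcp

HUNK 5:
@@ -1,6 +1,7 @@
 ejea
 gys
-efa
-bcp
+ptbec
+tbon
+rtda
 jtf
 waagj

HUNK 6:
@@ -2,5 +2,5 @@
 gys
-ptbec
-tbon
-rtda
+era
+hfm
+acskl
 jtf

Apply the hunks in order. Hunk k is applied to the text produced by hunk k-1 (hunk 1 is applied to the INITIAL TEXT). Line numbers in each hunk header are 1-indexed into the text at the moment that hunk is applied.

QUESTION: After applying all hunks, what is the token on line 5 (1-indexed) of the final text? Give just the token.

Answer: acskl

Derivation:
Hunk 1: at line 3 remove [kmuc] add [jtf,waagj] -> 9 lines: ejea gys ehs bcp jtf waagj dgxl bditk ortgd
Hunk 2: at line 1 remove [ehs] add [bio,mvxi,jhhxn] -> 11 lines: ejea gys bio mvxi jhhxn bcp jtf waagj dgxl bditk ortgd
Hunk 3: at line 8 remove [dgxl,bditk] add [kixg] -> 10 lines: ejea gys bio mvxi jhhxn bcp jtf waagj kixg ortgd
Hunk 4: at line 2 remove [bio,mvxi,jhhxn] add [efa] -> 8 lines: ejea gys efa bcp jtf waagj kixg ortgd
Hunk 5: at line 1 remove [efa,bcp] add [ptbec,tbon,rtda] -> 9 lines: ejea gys ptbec tbon rtda jtf waagj kixg ortgd
Hunk 6: at line 2 remove [ptbec,tbon,rtda] add [era,hfm,acskl] -> 9 lines: ejea gys era hfm acskl jtf waagj kixg ortgd
Final line 5: acskl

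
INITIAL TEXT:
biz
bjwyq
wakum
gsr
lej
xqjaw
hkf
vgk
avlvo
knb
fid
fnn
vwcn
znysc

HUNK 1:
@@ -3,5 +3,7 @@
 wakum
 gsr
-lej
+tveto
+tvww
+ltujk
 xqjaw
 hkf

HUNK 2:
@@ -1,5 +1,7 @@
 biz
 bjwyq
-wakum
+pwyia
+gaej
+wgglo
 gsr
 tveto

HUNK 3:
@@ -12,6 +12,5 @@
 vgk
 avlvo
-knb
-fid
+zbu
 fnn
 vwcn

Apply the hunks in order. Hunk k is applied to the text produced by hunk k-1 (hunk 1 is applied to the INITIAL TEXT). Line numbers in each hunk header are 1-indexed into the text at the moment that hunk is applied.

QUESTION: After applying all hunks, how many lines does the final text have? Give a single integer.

Answer: 17

Derivation:
Hunk 1: at line 3 remove [lej] add [tveto,tvww,ltujk] -> 16 lines: biz bjwyq wakum gsr tveto tvww ltujk xqjaw hkf vgk avlvo knb fid fnn vwcn znysc
Hunk 2: at line 1 remove [wakum] add [pwyia,gaej,wgglo] -> 18 lines: biz bjwyq pwyia gaej wgglo gsr tveto tvww ltujk xqjaw hkf vgk avlvo knb fid fnn vwcn znysc
Hunk 3: at line 12 remove [knb,fid] add [zbu] -> 17 lines: biz bjwyq pwyia gaej wgglo gsr tveto tvww ltujk xqjaw hkf vgk avlvo zbu fnn vwcn znysc
Final line count: 17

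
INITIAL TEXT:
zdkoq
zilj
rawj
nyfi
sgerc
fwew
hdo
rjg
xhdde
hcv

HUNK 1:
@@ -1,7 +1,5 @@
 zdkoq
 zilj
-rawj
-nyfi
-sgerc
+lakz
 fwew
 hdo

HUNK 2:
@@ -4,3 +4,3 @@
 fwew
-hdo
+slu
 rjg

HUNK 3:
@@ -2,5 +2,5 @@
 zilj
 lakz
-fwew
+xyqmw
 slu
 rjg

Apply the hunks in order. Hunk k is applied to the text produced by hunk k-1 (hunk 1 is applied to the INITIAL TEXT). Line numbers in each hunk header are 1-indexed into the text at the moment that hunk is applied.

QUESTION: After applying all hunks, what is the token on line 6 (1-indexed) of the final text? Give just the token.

Answer: rjg

Derivation:
Hunk 1: at line 1 remove [rawj,nyfi,sgerc] add [lakz] -> 8 lines: zdkoq zilj lakz fwew hdo rjg xhdde hcv
Hunk 2: at line 4 remove [hdo] add [slu] -> 8 lines: zdkoq zilj lakz fwew slu rjg xhdde hcv
Hunk 3: at line 2 remove [fwew] add [xyqmw] -> 8 lines: zdkoq zilj lakz xyqmw slu rjg xhdde hcv
Final line 6: rjg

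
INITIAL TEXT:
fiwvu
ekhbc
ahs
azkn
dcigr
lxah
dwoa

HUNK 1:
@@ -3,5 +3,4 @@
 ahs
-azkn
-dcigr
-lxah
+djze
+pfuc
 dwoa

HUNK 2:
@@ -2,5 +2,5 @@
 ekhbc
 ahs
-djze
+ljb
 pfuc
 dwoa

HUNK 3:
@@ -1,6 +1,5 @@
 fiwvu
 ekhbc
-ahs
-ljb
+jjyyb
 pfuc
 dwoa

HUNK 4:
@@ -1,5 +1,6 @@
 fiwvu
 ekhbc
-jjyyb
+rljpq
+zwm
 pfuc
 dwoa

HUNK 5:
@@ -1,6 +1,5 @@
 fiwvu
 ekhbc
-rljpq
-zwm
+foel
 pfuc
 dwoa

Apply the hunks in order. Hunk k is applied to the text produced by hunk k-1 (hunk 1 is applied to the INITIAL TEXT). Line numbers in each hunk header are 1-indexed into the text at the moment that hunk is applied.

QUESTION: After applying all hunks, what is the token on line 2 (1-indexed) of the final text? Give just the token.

Answer: ekhbc

Derivation:
Hunk 1: at line 3 remove [azkn,dcigr,lxah] add [djze,pfuc] -> 6 lines: fiwvu ekhbc ahs djze pfuc dwoa
Hunk 2: at line 2 remove [djze] add [ljb] -> 6 lines: fiwvu ekhbc ahs ljb pfuc dwoa
Hunk 3: at line 1 remove [ahs,ljb] add [jjyyb] -> 5 lines: fiwvu ekhbc jjyyb pfuc dwoa
Hunk 4: at line 1 remove [jjyyb] add [rljpq,zwm] -> 6 lines: fiwvu ekhbc rljpq zwm pfuc dwoa
Hunk 5: at line 1 remove [rljpq,zwm] add [foel] -> 5 lines: fiwvu ekhbc foel pfuc dwoa
Final line 2: ekhbc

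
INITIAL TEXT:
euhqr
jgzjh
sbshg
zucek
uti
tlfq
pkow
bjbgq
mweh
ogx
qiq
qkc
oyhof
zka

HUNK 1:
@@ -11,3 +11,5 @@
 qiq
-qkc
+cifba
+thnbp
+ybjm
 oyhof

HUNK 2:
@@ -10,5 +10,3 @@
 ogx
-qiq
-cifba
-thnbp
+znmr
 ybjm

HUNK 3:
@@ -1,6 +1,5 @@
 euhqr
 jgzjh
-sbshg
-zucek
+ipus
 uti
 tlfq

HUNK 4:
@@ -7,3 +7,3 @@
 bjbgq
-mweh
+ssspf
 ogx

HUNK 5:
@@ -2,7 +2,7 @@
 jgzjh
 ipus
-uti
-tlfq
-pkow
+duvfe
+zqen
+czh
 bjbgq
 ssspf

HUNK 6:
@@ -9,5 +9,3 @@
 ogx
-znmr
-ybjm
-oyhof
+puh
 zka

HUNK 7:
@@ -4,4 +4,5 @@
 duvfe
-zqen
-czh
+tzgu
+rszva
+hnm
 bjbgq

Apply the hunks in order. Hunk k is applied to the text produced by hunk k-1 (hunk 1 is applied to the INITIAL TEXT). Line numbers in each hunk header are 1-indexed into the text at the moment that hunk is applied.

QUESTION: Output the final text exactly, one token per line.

Hunk 1: at line 11 remove [qkc] add [cifba,thnbp,ybjm] -> 16 lines: euhqr jgzjh sbshg zucek uti tlfq pkow bjbgq mweh ogx qiq cifba thnbp ybjm oyhof zka
Hunk 2: at line 10 remove [qiq,cifba,thnbp] add [znmr] -> 14 lines: euhqr jgzjh sbshg zucek uti tlfq pkow bjbgq mweh ogx znmr ybjm oyhof zka
Hunk 3: at line 1 remove [sbshg,zucek] add [ipus] -> 13 lines: euhqr jgzjh ipus uti tlfq pkow bjbgq mweh ogx znmr ybjm oyhof zka
Hunk 4: at line 7 remove [mweh] add [ssspf] -> 13 lines: euhqr jgzjh ipus uti tlfq pkow bjbgq ssspf ogx znmr ybjm oyhof zka
Hunk 5: at line 2 remove [uti,tlfq,pkow] add [duvfe,zqen,czh] -> 13 lines: euhqr jgzjh ipus duvfe zqen czh bjbgq ssspf ogx znmr ybjm oyhof zka
Hunk 6: at line 9 remove [znmr,ybjm,oyhof] add [puh] -> 11 lines: euhqr jgzjh ipus duvfe zqen czh bjbgq ssspf ogx puh zka
Hunk 7: at line 4 remove [zqen,czh] add [tzgu,rszva,hnm] -> 12 lines: euhqr jgzjh ipus duvfe tzgu rszva hnm bjbgq ssspf ogx puh zka

Answer: euhqr
jgzjh
ipus
duvfe
tzgu
rszva
hnm
bjbgq
ssspf
ogx
puh
zka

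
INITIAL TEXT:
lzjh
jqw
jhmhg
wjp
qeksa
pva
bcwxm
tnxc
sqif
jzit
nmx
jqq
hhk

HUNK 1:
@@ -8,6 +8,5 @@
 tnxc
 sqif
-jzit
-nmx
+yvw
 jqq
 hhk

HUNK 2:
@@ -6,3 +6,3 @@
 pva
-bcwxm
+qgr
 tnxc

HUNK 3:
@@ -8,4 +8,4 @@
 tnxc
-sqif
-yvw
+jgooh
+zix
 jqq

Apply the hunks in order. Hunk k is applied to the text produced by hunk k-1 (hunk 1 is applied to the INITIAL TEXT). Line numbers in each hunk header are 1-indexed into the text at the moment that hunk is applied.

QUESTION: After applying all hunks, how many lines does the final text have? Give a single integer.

Answer: 12

Derivation:
Hunk 1: at line 8 remove [jzit,nmx] add [yvw] -> 12 lines: lzjh jqw jhmhg wjp qeksa pva bcwxm tnxc sqif yvw jqq hhk
Hunk 2: at line 6 remove [bcwxm] add [qgr] -> 12 lines: lzjh jqw jhmhg wjp qeksa pva qgr tnxc sqif yvw jqq hhk
Hunk 3: at line 8 remove [sqif,yvw] add [jgooh,zix] -> 12 lines: lzjh jqw jhmhg wjp qeksa pva qgr tnxc jgooh zix jqq hhk
Final line count: 12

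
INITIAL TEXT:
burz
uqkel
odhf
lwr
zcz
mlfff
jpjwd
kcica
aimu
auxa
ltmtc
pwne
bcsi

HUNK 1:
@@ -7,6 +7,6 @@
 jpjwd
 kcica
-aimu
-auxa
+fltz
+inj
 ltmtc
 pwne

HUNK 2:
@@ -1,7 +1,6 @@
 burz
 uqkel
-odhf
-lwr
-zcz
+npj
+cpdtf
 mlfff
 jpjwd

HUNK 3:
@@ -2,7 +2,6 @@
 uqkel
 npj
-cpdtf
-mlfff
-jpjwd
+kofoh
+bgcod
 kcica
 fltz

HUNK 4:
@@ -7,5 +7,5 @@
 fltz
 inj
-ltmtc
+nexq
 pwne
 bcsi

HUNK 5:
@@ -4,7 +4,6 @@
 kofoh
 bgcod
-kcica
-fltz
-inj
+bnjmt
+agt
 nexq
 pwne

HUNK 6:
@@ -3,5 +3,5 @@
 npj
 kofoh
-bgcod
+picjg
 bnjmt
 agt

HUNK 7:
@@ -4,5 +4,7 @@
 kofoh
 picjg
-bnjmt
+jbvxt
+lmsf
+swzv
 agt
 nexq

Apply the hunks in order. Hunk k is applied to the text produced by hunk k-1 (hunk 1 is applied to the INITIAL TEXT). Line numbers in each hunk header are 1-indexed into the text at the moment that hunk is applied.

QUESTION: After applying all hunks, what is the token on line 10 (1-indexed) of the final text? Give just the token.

Hunk 1: at line 7 remove [aimu,auxa] add [fltz,inj] -> 13 lines: burz uqkel odhf lwr zcz mlfff jpjwd kcica fltz inj ltmtc pwne bcsi
Hunk 2: at line 1 remove [odhf,lwr,zcz] add [npj,cpdtf] -> 12 lines: burz uqkel npj cpdtf mlfff jpjwd kcica fltz inj ltmtc pwne bcsi
Hunk 3: at line 2 remove [cpdtf,mlfff,jpjwd] add [kofoh,bgcod] -> 11 lines: burz uqkel npj kofoh bgcod kcica fltz inj ltmtc pwne bcsi
Hunk 4: at line 7 remove [ltmtc] add [nexq] -> 11 lines: burz uqkel npj kofoh bgcod kcica fltz inj nexq pwne bcsi
Hunk 5: at line 4 remove [kcica,fltz,inj] add [bnjmt,agt] -> 10 lines: burz uqkel npj kofoh bgcod bnjmt agt nexq pwne bcsi
Hunk 6: at line 3 remove [bgcod] add [picjg] -> 10 lines: burz uqkel npj kofoh picjg bnjmt agt nexq pwne bcsi
Hunk 7: at line 4 remove [bnjmt] add [jbvxt,lmsf,swzv] -> 12 lines: burz uqkel npj kofoh picjg jbvxt lmsf swzv agt nexq pwne bcsi
Final line 10: nexq

Answer: nexq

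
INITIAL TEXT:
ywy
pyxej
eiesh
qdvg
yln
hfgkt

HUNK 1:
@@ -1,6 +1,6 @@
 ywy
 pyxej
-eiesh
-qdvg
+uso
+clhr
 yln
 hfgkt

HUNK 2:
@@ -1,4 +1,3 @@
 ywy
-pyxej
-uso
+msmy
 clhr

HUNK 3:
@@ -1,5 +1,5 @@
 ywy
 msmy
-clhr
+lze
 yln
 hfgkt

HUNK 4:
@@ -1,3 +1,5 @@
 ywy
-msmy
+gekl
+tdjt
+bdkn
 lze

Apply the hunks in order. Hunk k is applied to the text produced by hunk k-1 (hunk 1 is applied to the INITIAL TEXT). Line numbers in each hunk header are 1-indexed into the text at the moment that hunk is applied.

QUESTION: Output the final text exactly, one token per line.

Hunk 1: at line 1 remove [eiesh,qdvg] add [uso,clhr] -> 6 lines: ywy pyxej uso clhr yln hfgkt
Hunk 2: at line 1 remove [pyxej,uso] add [msmy] -> 5 lines: ywy msmy clhr yln hfgkt
Hunk 3: at line 1 remove [clhr] add [lze] -> 5 lines: ywy msmy lze yln hfgkt
Hunk 4: at line 1 remove [msmy] add [gekl,tdjt,bdkn] -> 7 lines: ywy gekl tdjt bdkn lze yln hfgkt

Answer: ywy
gekl
tdjt
bdkn
lze
yln
hfgkt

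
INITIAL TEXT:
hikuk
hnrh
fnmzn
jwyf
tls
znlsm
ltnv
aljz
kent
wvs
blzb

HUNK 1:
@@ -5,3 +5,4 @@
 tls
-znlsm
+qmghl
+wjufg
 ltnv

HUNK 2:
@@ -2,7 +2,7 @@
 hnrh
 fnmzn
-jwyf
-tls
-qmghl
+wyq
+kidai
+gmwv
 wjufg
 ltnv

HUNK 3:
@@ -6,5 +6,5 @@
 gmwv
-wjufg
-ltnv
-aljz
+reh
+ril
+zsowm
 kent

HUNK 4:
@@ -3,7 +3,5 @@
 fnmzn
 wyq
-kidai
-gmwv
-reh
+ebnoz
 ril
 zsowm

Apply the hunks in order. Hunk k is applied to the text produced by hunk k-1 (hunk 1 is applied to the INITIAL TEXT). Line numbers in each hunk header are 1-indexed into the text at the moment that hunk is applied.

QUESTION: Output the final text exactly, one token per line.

Hunk 1: at line 5 remove [znlsm] add [qmghl,wjufg] -> 12 lines: hikuk hnrh fnmzn jwyf tls qmghl wjufg ltnv aljz kent wvs blzb
Hunk 2: at line 2 remove [jwyf,tls,qmghl] add [wyq,kidai,gmwv] -> 12 lines: hikuk hnrh fnmzn wyq kidai gmwv wjufg ltnv aljz kent wvs blzb
Hunk 3: at line 6 remove [wjufg,ltnv,aljz] add [reh,ril,zsowm] -> 12 lines: hikuk hnrh fnmzn wyq kidai gmwv reh ril zsowm kent wvs blzb
Hunk 4: at line 3 remove [kidai,gmwv,reh] add [ebnoz] -> 10 lines: hikuk hnrh fnmzn wyq ebnoz ril zsowm kent wvs blzb

Answer: hikuk
hnrh
fnmzn
wyq
ebnoz
ril
zsowm
kent
wvs
blzb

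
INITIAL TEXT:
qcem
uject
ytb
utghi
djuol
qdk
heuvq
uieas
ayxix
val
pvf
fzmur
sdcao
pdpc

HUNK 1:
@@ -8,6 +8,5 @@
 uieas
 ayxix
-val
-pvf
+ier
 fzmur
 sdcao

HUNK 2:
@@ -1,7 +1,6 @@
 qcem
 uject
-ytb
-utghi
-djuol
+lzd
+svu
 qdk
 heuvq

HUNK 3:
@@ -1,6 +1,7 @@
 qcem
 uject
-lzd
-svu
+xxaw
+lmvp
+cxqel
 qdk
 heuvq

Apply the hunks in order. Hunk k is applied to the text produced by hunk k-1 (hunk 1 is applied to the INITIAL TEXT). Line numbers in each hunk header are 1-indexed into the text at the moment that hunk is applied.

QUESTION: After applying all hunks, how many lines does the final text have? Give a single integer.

Answer: 13

Derivation:
Hunk 1: at line 8 remove [val,pvf] add [ier] -> 13 lines: qcem uject ytb utghi djuol qdk heuvq uieas ayxix ier fzmur sdcao pdpc
Hunk 2: at line 1 remove [ytb,utghi,djuol] add [lzd,svu] -> 12 lines: qcem uject lzd svu qdk heuvq uieas ayxix ier fzmur sdcao pdpc
Hunk 3: at line 1 remove [lzd,svu] add [xxaw,lmvp,cxqel] -> 13 lines: qcem uject xxaw lmvp cxqel qdk heuvq uieas ayxix ier fzmur sdcao pdpc
Final line count: 13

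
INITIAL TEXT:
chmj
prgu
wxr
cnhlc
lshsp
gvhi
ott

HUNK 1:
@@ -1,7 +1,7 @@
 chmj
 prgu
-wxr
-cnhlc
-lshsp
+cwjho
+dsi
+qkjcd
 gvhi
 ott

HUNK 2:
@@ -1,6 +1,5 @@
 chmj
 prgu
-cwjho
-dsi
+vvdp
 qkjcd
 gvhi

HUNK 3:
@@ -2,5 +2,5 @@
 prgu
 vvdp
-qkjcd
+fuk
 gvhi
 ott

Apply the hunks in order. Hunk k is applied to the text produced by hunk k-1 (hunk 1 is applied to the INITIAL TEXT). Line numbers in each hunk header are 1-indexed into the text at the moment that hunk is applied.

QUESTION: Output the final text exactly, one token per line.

Hunk 1: at line 1 remove [wxr,cnhlc,lshsp] add [cwjho,dsi,qkjcd] -> 7 lines: chmj prgu cwjho dsi qkjcd gvhi ott
Hunk 2: at line 1 remove [cwjho,dsi] add [vvdp] -> 6 lines: chmj prgu vvdp qkjcd gvhi ott
Hunk 3: at line 2 remove [qkjcd] add [fuk] -> 6 lines: chmj prgu vvdp fuk gvhi ott

Answer: chmj
prgu
vvdp
fuk
gvhi
ott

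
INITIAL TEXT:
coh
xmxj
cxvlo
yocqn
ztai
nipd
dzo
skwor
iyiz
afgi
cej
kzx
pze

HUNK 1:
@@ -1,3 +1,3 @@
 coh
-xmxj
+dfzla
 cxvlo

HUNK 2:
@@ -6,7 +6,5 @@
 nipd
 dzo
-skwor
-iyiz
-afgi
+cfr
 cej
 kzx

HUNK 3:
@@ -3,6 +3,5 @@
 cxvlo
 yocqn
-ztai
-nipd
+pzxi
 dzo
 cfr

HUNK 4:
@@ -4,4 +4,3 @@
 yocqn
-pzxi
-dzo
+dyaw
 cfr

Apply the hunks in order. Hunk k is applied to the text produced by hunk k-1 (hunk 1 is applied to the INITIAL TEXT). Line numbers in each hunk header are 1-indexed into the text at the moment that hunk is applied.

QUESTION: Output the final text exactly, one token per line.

Hunk 1: at line 1 remove [xmxj] add [dfzla] -> 13 lines: coh dfzla cxvlo yocqn ztai nipd dzo skwor iyiz afgi cej kzx pze
Hunk 2: at line 6 remove [skwor,iyiz,afgi] add [cfr] -> 11 lines: coh dfzla cxvlo yocqn ztai nipd dzo cfr cej kzx pze
Hunk 3: at line 3 remove [ztai,nipd] add [pzxi] -> 10 lines: coh dfzla cxvlo yocqn pzxi dzo cfr cej kzx pze
Hunk 4: at line 4 remove [pzxi,dzo] add [dyaw] -> 9 lines: coh dfzla cxvlo yocqn dyaw cfr cej kzx pze

Answer: coh
dfzla
cxvlo
yocqn
dyaw
cfr
cej
kzx
pze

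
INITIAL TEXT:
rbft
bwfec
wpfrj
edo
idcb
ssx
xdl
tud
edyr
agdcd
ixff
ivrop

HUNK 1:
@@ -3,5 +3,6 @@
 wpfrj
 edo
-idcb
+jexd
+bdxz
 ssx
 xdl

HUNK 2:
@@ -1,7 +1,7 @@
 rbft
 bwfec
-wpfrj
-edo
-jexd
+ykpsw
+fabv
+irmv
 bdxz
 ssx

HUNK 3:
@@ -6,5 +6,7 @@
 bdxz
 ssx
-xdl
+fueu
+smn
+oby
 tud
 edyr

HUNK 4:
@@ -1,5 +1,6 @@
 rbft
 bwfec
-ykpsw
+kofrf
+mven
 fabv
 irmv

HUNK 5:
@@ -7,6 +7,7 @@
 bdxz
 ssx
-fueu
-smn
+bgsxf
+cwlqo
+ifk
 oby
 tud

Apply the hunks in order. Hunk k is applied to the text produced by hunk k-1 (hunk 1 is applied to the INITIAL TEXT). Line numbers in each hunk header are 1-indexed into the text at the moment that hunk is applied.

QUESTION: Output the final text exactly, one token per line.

Hunk 1: at line 3 remove [idcb] add [jexd,bdxz] -> 13 lines: rbft bwfec wpfrj edo jexd bdxz ssx xdl tud edyr agdcd ixff ivrop
Hunk 2: at line 1 remove [wpfrj,edo,jexd] add [ykpsw,fabv,irmv] -> 13 lines: rbft bwfec ykpsw fabv irmv bdxz ssx xdl tud edyr agdcd ixff ivrop
Hunk 3: at line 6 remove [xdl] add [fueu,smn,oby] -> 15 lines: rbft bwfec ykpsw fabv irmv bdxz ssx fueu smn oby tud edyr agdcd ixff ivrop
Hunk 4: at line 1 remove [ykpsw] add [kofrf,mven] -> 16 lines: rbft bwfec kofrf mven fabv irmv bdxz ssx fueu smn oby tud edyr agdcd ixff ivrop
Hunk 5: at line 7 remove [fueu,smn] add [bgsxf,cwlqo,ifk] -> 17 lines: rbft bwfec kofrf mven fabv irmv bdxz ssx bgsxf cwlqo ifk oby tud edyr agdcd ixff ivrop

Answer: rbft
bwfec
kofrf
mven
fabv
irmv
bdxz
ssx
bgsxf
cwlqo
ifk
oby
tud
edyr
agdcd
ixff
ivrop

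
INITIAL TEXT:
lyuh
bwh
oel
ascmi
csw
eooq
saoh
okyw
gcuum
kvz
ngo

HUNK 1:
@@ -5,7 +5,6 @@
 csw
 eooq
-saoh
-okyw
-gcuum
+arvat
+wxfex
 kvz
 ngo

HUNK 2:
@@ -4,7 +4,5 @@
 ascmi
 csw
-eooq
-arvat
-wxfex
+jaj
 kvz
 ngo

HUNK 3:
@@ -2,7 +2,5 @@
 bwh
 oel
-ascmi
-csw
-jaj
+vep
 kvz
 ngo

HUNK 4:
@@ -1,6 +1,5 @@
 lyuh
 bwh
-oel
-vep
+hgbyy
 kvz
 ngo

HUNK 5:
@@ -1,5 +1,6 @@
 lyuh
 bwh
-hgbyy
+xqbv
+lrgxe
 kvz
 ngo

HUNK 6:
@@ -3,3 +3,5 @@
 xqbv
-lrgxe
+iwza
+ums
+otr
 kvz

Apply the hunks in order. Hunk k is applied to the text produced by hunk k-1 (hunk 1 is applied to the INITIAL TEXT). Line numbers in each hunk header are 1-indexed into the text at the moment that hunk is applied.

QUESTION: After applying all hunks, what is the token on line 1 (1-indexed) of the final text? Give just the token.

Hunk 1: at line 5 remove [saoh,okyw,gcuum] add [arvat,wxfex] -> 10 lines: lyuh bwh oel ascmi csw eooq arvat wxfex kvz ngo
Hunk 2: at line 4 remove [eooq,arvat,wxfex] add [jaj] -> 8 lines: lyuh bwh oel ascmi csw jaj kvz ngo
Hunk 3: at line 2 remove [ascmi,csw,jaj] add [vep] -> 6 lines: lyuh bwh oel vep kvz ngo
Hunk 4: at line 1 remove [oel,vep] add [hgbyy] -> 5 lines: lyuh bwh hgbyy kvz ngo
Hunk 5: at line 1 remove [hgbyy] add [xqbv,lrgxe] -> 6 lines: lyuh bwh xqbv lrgxe kvz ngo
Hunk 6: at line 3 remove [lrgxe] add [iwza,ums,otr] -> 8 lines: lyuh bwh xqbv iwza ums otr kvz ngo
Final line 1: lyuh

Answer: lyuh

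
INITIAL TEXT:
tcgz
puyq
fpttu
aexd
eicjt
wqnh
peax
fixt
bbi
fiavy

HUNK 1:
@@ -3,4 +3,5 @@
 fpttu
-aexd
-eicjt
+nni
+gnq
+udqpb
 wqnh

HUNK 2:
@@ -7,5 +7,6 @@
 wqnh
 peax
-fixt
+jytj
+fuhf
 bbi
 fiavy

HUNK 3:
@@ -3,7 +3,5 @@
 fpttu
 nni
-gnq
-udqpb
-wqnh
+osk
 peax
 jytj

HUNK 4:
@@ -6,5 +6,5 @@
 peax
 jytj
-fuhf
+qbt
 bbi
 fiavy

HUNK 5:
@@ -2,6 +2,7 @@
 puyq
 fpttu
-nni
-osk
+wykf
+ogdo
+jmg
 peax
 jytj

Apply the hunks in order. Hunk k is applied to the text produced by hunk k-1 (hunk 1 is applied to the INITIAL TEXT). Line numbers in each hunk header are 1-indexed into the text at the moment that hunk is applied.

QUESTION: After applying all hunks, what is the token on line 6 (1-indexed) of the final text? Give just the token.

Hunk 1: at line 3 remove [aexd,eicjt] add [nni,gnq,udqpb] -> 11 lines: tcgz puyq fpttu nni gnq udqpb wqnh peax fixt bbi fiavy
Hunk 2: at line 7 remove [fixt] add [jytj,fuhf] -> 12 lines: tcgz puyq fpttu nni gnq udqpb wqnh peax jytj fuhf bbi fiavy
Hunk 3: at line 3 remove [gnq,udqpb,wqnh] add [osk] -> 10 lines: tcgz puyq fpttu nni osk peax jytj fuhf bbi fiavy
Hunk 4: at line 6 remove [fuhf] add [qbt] -> 10 lines: tcgz puyq fpttu nni osk peax jytj qbt bbi fiavy
Hunk 5: at line 2 remove [nni,osk] add [wykf,ogdo,jmg] -> 11 lines: tcgz puyq fpttu wykf ogdo jmg peax jytj qbt bbi fiavy
Final line 6: jmg

Answer: jmg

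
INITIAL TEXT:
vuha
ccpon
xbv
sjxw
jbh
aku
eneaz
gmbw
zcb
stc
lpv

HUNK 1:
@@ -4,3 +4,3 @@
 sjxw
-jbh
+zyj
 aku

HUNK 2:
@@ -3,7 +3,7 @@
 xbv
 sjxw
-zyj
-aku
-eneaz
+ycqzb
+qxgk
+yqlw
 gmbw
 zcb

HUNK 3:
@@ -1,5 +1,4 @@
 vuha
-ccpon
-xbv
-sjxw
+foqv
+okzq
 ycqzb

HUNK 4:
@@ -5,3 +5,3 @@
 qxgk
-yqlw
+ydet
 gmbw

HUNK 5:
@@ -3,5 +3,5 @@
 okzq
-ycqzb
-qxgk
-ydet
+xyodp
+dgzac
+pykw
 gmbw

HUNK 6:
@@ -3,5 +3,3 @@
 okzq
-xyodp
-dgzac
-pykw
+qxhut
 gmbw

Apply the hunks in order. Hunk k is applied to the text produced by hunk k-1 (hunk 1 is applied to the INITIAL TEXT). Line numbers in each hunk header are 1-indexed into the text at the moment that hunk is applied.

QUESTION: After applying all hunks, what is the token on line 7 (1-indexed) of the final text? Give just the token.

Hunk 1: at line 4 remove [jbh] add [zyj] -> 11 lines: vuha ccpon xbv sjxw zyj aku eneaz gmbw zcb stc lpv
Hunk 2: at line 3 remove [zyj,aku,eneaz] add [ycqzb,qxgk,yqlw] -> 11 lines: vuha ccpon xbv sjxw ycqzb qxgk yqlw gmbw zcb stc lpv
Hunk 3: at line 1 remove [ccpon,xbv,sjxw] add [foqv,okzq] -> 10 lines: vuha foqv okzq ycqzb qxgk yqlw gmbw zcb stc lpv
Hunk 4: at line 5 remove [yqlw] add [ydet] -> 10 lines: vuha foqv okzq ycqzb qxgk ydet gmbw zcb stc lpv
Hunk 5: at line 3 remove [ycqzb,qxgk,ydet] add [xyodp,dgzac,pykw] -> 10 lines: vuha foqv okzq xyodp dgzac pykw gmbw zcb stc lpv
Hunk 6: at line 3 remove [xyodp,dgzac,pykw] add [qxhut] -> 8 lines: vuha foqv okzq qxhut gmbw zcb stc lpv
Final line 7: stc

Answer: stc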